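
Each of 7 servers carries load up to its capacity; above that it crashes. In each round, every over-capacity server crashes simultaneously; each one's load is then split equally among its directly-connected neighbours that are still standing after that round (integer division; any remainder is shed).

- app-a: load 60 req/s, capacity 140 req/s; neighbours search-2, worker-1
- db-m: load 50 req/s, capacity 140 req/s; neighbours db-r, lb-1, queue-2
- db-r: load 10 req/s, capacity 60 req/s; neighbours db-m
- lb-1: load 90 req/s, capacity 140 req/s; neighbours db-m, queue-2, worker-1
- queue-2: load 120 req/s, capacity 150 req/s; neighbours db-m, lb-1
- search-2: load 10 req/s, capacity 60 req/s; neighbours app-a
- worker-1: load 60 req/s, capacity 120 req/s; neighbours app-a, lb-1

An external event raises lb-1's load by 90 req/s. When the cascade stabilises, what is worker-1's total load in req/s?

Round 1 — lb-1 at 180 > 140. lb-1 crashes.
  lb-1 sheds 180 req/s to db-m, queue-2, worker-1: 60 each.
    db-m: 50+60 = 110 ≤ 140
    queue-2: 120+60 = 180 > 150
    worker-1: 60+60 = 120 ≤ 120
Round 2 — queue-2 crashes.
  queue-2 sheds 180 req/s to db-m: 180 each.
    db-m: 110+180 = 290 > 140
Round 3 — db-m crashes.
  db-m sheds 290 req/s to db-r: 290 each.
    db-r: 10+290 = 300 > 60
Round 4 — db-r crashes.
  db-r sheds 300 req/s: no online neighbours, lost.
No further crashes.

120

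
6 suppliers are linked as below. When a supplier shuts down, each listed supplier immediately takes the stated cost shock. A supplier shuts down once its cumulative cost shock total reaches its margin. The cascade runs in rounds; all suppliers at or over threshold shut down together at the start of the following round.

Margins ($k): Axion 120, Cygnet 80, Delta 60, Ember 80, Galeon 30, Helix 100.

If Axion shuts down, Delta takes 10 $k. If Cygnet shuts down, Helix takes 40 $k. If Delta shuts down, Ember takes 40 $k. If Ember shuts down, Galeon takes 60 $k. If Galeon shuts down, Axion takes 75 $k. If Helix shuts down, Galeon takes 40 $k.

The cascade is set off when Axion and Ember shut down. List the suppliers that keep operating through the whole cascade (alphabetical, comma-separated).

Round 1 — Axion, Ember shut down (initial).
  Delta: +10 → 10 < 60
  Galeon: +60 → 60 ≥ 30
Round 2 — Galeon shuts down.
No further shutdowns.

Cygnet, Delta, Helix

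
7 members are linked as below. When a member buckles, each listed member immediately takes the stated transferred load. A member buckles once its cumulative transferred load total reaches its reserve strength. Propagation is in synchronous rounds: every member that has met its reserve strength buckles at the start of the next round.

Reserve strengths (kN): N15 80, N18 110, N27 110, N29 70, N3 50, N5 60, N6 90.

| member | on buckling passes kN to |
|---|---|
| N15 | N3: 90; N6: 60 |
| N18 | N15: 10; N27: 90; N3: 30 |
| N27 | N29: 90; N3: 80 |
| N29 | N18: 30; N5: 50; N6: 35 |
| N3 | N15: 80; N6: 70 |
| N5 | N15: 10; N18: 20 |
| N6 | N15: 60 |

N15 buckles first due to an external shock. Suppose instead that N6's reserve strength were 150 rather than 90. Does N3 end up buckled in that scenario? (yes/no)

yes

With N6's reserve strength at 150:
Round 1 — N15 buckles (initial).
  N3: +90 → 90 ≥ 50
  N6: +60 → 60 < 150
Round 2 — N3 buckles.
  N6: +70 → 130 < 150
No further bucklings.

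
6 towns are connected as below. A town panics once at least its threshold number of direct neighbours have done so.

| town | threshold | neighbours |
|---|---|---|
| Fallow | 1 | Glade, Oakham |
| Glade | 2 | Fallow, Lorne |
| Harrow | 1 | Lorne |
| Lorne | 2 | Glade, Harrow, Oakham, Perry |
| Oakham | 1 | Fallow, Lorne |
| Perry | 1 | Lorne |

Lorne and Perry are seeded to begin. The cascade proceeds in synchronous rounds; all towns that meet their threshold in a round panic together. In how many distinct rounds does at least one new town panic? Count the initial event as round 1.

4

Round 1 — Lorne, Perry panic (initial).
Round 2 — checking thresholds:
  Glade: 1 of 2 neighbours < 2, below threshold.
  Harrow: 1 of 1 neighbours ≥ 1, panics.
  Oakham: 1 of 2 neighbours ≥ 1, panics.
Round 3 — checking thresholds:
  Fallow: 1 of 2 neighbours ≥ 1, panics.
  Glade: 1 of 2 neighbours < 2, below threshold.
Round 4 — checking thresholds:
  Glade: 2 of 2 neighbours ≥ 2, panics.
Round 5 — no new panics; cascade stops.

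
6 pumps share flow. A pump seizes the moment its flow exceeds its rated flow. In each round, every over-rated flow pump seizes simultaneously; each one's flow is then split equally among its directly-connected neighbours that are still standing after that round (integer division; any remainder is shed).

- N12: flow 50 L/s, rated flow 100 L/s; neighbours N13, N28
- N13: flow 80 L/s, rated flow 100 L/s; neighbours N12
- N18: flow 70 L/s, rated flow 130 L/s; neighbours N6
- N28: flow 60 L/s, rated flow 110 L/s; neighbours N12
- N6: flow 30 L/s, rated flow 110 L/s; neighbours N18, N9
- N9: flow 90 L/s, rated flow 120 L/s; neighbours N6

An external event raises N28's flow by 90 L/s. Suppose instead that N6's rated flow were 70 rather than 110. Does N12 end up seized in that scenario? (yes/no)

yes

With N6's rated flow at 70:
Round 1 — N28 at 150 > 110. N28 seizes.
  N28 sheds 150 L/s to N12: 150 each.
    N12: 50+150 = 200 > 100
Round 2 — N12 seizes.
  N12 sheds 200 L/s to N13: 200 each.
    N13: 80+200 = 280 > 100
Round 3 — N13 seizes.
  N13 sheds 280 L/s: no online neighbours, lost.
No further seizures.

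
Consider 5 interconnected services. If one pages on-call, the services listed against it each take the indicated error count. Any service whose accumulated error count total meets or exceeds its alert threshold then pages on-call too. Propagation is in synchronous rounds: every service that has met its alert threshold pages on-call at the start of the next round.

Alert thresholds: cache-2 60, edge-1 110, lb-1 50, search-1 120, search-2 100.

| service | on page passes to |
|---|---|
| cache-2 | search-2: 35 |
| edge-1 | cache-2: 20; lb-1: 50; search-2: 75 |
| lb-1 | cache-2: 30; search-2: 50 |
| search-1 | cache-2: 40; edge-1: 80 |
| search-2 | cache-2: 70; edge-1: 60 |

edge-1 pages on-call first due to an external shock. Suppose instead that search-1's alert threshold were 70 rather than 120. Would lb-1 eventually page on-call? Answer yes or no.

yes

With search-1's alert threshold at 70:
Round 1 — edge-1 pages on-call (initial).
  cache-2: +20 → 20 < 60
  lb-1: +50 → 50 ≥ 50
  search-2: +75 → 75 < 100
Round 2 — lb-1 pages on-call.
  cache-2: +30 → 50 < 60
  search-2: +50 → 125 ≥ 100
Round 3 — search-2 pages on-call.
  cache-2: +70 → 120 ≥ 60
Round 4 — cache-2 pages on-call.
No further pages.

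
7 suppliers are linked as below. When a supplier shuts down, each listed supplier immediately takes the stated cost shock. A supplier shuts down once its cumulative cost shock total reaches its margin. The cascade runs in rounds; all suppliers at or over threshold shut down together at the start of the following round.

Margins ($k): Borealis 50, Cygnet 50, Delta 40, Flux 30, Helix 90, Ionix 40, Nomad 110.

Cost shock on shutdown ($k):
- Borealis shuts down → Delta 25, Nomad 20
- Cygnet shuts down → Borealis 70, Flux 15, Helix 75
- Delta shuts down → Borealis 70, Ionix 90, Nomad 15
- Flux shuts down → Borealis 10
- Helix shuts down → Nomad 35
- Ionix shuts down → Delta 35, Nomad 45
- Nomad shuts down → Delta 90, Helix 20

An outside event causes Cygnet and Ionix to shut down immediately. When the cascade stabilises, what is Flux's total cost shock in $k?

Round 1 — Cygnet, Ionix shut down (initial).
  Borealis: +70 → 70 ≥ 50
  Delta: +35 → 35 < 40
  Flux: +15 → 15 < 30
  Helix: +75 → 75 < 90
  Nomad: +45 → 45 < 110
Round 2 — Borealis shuts down.
  Delta: +25 → 60 ≥ 40
  Nomad: +20 → 65 < 110
Round 3 — Delta shuts down.
  Nomad: +15 → 80 < 110
No further shutdowns.

15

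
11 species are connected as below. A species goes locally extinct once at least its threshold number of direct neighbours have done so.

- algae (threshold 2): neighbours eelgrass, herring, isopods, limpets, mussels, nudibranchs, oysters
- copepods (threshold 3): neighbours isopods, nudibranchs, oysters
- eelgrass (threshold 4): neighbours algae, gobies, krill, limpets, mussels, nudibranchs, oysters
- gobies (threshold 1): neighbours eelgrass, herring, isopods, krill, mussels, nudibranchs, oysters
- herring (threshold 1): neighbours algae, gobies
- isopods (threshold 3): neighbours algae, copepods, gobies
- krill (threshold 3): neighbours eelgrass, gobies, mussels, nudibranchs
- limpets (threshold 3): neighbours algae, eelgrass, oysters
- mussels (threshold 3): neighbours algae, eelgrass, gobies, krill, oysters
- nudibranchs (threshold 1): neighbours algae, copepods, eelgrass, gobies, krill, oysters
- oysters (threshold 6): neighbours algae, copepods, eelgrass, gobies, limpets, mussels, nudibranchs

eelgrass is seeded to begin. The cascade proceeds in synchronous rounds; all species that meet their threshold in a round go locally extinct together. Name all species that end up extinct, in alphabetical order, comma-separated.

Round 1 — eelgrass goes locally extinct (initial).
Round 2 — checking thresholds:
  algae: 1 of 7 neighbours < 2, not yet.
  gobies: 1 of 7 neighbours ≥ 1, goes locally extinct.
  krill: 1 of 4 neighbours < 3, not yet.
  limpets: 1 of 3 neighbours < 3, not yet.
  mussels: 1 of 5 neighbours < 3, not yet.
  nudibranchs: 1 of 6 neighbours ≥ 1, goes locally extinct.
  oysters: 1 of 7 neighbours < 6, not yet.
Round 3 — checking thresholds:
  algae: 2 of 7 neighbours ≥ 2, goes locally extinct.
  copepods: 1 of 3 neighbours < 3, not yet.
  herring: 1 of 2 neighbours ≥ 1, goes locally extinct.
  isopods: 1 of 3 neighbours < 3, not yet.
  krill: 3 of 4 neighbours ≥ 3, goes locally extinct.
  limpets: 1 of 3 neighbours < 3, not yet.
  mussels: 2 of 5 neighbours < 3, not yet.
  oysters: 3 of 7 neighbours < 6, not yet.
Round 4 — checking thresholds:
  copepods: 1 of 3 neighbours < 3, not yet.
  isopods: 2 of 3 neighbours < 3, not yet.
  limpets: 2 of 3 neighbours < 3, not yet.
  mussels: 4 of 5 neighbours ≥ 3, goes locally extinct.
  oysters: 4 of 7 neighbours < 6, not yet.
Round 5 — no new extinctions; cascade stops.

algae, eelgrass, gobies, herring, krill, mussels, nudibranchs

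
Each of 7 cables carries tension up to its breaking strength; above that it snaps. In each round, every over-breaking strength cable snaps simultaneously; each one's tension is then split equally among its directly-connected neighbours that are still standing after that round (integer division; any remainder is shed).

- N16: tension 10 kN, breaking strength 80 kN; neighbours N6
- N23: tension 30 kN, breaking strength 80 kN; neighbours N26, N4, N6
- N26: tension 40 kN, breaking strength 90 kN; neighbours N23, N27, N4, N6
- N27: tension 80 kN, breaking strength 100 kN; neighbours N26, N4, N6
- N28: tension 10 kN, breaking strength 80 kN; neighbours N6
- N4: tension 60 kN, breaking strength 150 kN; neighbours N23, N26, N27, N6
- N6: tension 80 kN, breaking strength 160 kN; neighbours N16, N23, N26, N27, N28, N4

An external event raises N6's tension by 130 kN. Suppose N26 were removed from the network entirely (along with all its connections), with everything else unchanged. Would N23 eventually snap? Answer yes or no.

With N26 removed:
Round 1 — N6 at 210 > 160. N6 snaps.
  N6 sheds 210 kN to N16, N23, N27, N28, N4: 42 each.
    N16: 10+42 = 52 ≤ 80
    N23: 30+42 = 72 ≤ 80
    N27: 80+42 = 122 > 100
    N28: 10+42 = 52 ≤ 80
    N4: 60+42 = 102 ≤ 150
Round 2 — N27 snaps.
  N27 sheds 122 kN to N4: 122 each.
    N4: 102+122 = 224 > 150
Round 3 — N4 snaps.
  N4 sheds 224 kN to N23: 224 each.
    N23: 72+224 = 296 > 80
Round 4 — N23 snaps.
  N23 sheds 296 kN: no online neighbours, lost.
No further breaks.

yes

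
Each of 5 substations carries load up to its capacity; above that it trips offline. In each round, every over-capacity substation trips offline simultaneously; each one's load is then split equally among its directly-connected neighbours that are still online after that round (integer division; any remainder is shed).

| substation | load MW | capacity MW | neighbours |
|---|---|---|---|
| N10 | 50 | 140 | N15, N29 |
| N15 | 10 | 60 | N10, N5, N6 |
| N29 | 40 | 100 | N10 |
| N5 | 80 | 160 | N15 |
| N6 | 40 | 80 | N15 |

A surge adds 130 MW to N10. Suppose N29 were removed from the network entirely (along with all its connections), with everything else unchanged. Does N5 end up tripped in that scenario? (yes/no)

yes

With N29 removed:
Round 1 — N10 at 180 > 140. N10 trips offline.
  N10 sheds 180 MW to N15: 180 each.
    N15: 10+180 = 190 > 60
Round 2 — N15 trips offline.
  N15 sheds 190 MW to N5, N6: 95 each.
    N5: 80+95 = 175 > 160
    N6: 40+95 = 135 > 80
Round 3 — N5, N6 trip offline.
  N5 sheds 175 MW: no online neighbours, lost.
  N6 sheds 135 MW: no online neighbours, lost.
No further trips.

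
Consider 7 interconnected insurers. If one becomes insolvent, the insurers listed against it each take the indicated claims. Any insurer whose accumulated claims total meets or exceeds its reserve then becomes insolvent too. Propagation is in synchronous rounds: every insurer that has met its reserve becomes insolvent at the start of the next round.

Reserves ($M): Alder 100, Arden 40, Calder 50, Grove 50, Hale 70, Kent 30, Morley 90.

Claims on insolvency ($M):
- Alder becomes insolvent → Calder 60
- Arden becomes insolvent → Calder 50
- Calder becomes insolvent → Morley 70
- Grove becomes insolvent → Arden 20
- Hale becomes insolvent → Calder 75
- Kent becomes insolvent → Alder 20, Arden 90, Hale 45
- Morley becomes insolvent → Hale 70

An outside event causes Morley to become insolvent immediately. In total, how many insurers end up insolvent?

Round 1 — Morley becomes insolvent (initial).
  Hale: +70 → 70 ≥ 70
Round 2 — Hale becomes insolvent.
  Calder: +75 → 75 ≥ 50
Round 3 — Calder becomes insolvent.
No further insolvencies.

3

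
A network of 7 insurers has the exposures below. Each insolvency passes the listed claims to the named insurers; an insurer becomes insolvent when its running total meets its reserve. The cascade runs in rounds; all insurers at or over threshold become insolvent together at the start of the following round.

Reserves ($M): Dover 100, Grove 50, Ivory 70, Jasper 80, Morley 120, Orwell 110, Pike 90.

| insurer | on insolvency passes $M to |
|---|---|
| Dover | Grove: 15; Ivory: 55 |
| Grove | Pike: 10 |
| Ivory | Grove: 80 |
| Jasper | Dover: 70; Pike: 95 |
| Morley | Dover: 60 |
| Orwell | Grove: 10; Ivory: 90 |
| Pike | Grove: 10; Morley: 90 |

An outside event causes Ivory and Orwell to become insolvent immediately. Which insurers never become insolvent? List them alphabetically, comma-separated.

Round 1 — Ivory, Orwell become insolvent (initial).
  Grove: +80+10 → 90 ≥ 50
Round 2 — Grove becomes insolvent.
  Pike: +10 → 10 < 90
No further insolvencies.

Dover, Jasper, Morley, Pike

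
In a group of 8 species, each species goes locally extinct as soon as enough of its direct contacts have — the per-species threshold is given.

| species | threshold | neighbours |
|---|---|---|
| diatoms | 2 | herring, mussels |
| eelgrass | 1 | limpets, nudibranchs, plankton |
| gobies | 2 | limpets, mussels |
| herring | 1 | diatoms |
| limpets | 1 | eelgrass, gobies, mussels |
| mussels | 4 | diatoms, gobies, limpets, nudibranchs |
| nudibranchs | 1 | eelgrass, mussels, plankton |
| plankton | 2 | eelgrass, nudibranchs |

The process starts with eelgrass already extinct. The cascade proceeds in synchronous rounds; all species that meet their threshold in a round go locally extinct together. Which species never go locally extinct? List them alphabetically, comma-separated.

Round 1 — eelgrass goes locally extinct (initial).
Round 2 — checking thresholds:
  limpets: 1 of 3 neighbours ≥ 1, goes locally extinct.
  nudibranchs: 1 of 3 neighbours ≥ 1, goes locally extinct.
  plankton: 1 of 2 neighbours < 2, not yet.
Round 3 — checking thresholds:
  gobies: 1 of 2 neighbours < 2, not yet.
  mussels: 2 of 4 neighbours < 4, not yet.
  plankton: 2 of 2 neighbours ≥ 2, goes locally extinct.
Round 4 — no new extinctions; cascade stops.

diatoms, gobies, herring, mussels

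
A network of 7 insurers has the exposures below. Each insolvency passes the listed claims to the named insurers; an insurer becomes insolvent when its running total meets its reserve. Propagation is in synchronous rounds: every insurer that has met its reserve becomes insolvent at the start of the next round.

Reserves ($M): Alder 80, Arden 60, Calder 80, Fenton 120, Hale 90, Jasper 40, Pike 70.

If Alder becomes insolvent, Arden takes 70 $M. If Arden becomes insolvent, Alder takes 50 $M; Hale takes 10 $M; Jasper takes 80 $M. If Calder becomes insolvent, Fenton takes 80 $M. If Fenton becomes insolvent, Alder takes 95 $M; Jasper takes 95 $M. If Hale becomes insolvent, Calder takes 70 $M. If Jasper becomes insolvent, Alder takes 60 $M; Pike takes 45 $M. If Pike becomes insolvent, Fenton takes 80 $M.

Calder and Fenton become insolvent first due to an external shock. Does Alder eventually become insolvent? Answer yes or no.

Round 1 — Calder, Fenton become insolvent (initial).
  Alder: +95 → 95 ≥ 80
  Jasper: +95 → 95 ≥ 40
Round 2 — Alder, Jasper become insolvent.
  Arden: +70 → 70 ≥ 60
  Pike: +45 → 45 < 70
Round 3 — Arden becomes insolvent.
  Hale: +10 → 10 < 90
No further insolvencies.

yes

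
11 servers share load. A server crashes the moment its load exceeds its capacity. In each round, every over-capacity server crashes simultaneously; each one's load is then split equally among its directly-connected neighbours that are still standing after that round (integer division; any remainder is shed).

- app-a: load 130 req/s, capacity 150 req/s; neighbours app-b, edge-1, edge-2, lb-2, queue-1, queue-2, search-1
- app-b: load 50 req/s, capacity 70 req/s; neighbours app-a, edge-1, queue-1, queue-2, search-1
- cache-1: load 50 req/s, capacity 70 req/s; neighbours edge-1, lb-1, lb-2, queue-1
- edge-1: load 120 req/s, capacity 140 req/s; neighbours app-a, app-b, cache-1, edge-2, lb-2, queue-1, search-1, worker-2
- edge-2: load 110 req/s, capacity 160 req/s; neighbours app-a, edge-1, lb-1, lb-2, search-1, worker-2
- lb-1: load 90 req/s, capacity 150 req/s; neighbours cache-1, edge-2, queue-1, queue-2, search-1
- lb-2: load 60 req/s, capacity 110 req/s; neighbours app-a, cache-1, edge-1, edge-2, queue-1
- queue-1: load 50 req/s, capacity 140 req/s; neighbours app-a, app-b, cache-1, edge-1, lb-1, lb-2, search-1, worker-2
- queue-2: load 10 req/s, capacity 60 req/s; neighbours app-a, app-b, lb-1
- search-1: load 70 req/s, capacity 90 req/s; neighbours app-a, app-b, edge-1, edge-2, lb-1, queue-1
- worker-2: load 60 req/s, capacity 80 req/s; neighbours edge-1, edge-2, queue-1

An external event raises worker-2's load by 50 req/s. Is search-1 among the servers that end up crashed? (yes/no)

yes

Round 1 — worker-2 at 110 > 80. worker-2 crashes.
  worker-2 sheds 110 req/s to edge-1, edge-2, queue-1: 36 each (2 lost).
    edge-1: 120+36 = 156 > 140
    edge-2: 110+36 = 146 ≤ 160
    queue-1: 50+36 = 86 ≤ 140
Round 2 — edge-1 crashes.
  edge-1 sheds 156 req/s to app-a, app-b, cache-1, edge-2, lb-2, queue-1, search-1: 22 each (2 lost).
    app-a: 130+22 = 152 > 150
    app-b: 50+22 = 72 > 70
    cache-1: 50+22 = 72 > 70
    edge-2: 146+22 = 168 > 160
    lb-2: 60+22 = 82 ≤ 110
    queue-1: 86+22 = 108 ≤ 140
    search-1: 70+22 = 92 > 90
Round 3 — app-a, app-b, cache-1, edge-2, search-1 crash.
  app-a sheds 152 req/s to lb-2, queue-1, queue-2: 50 each (2 lost).
    lb-2: 82+50 = 132 > 110
    queue-1: 108+50 = 158 > 140
    queue-2: 10+50 = 60 ≤ 60
  app-b sheds 72 req/s to queue-1, queue-2: 36 each.
    queue-1: 158+36 = 194 > 140
    queue-2: 60+36 = 96 > 60
  cache-1 sheds 72 req/s to lb-1, lb-2, queue-1: 24 each.
    lb-1: 90+24 = 114 ≤ 150
    lb-2: 132+24 = 156 > 110
    queue-1: 194+24 = 218 > 140
  edge-2 sheds 168 req/s to lb-1, lb-2: 84 each.
    lb-1: 114+84 = 198 > 150
    lb-2: 156+84 = 240 > 110
  search-1 sheds 92 req/s to lb-1, queue-1: 46 each.
    lb-1: 198+46 = 244 > 150
    queue-1: 218+46 = 264 > 140
Round 4 — lb-1, lb-2, queue-1, queue-2 crash.
  lb-1 sheds 244 req/s: no online neighbours, lost.
  lb-2 sheds 240 req/s: no online neighbours, lost.
  queue-1 sheds 264 req/s: no online neighbours, lost.
  queue-2 sheds 96 req/s: no online neighbours, lost.
No further crashes.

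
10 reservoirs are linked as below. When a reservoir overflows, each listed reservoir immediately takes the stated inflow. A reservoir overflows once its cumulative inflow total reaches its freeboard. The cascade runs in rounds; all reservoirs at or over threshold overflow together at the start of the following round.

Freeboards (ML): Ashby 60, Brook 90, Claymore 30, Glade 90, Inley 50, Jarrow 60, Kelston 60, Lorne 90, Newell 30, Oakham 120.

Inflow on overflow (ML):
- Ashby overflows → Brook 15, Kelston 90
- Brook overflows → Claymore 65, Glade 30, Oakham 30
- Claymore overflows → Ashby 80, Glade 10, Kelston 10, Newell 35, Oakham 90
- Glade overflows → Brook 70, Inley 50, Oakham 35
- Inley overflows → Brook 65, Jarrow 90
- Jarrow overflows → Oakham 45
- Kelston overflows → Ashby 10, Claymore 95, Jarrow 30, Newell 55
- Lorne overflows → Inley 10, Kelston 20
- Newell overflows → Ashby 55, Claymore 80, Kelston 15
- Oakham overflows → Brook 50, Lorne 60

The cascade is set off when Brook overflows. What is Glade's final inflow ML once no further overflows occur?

40

Round 1 — Brook overflows (initial).
  Claymore: +65 → 65 ≥ 30
  Glade: +30 → 30 < 90
  Oakham: +30 → 30 < 120
Round 2 — Claymore overflows.
  Ashby: +80 → 80 ≥ 60
  Glade: +10 → 40 < 90
  Kelston: +10 → 10 < 60
  Newell: +35 → 35 ≥ 30
  Oakham: +90 → 120 ≥ 120
Round 3 — Ashby, Newell, Oakham overflow.
  Kelston: +90+15 → 115 ≥ 60
  Lorne: +60 → 60 < 90
Round 4 — Kelston overflows.
  Jarrow: +30 → 30 < 60
No further overflows.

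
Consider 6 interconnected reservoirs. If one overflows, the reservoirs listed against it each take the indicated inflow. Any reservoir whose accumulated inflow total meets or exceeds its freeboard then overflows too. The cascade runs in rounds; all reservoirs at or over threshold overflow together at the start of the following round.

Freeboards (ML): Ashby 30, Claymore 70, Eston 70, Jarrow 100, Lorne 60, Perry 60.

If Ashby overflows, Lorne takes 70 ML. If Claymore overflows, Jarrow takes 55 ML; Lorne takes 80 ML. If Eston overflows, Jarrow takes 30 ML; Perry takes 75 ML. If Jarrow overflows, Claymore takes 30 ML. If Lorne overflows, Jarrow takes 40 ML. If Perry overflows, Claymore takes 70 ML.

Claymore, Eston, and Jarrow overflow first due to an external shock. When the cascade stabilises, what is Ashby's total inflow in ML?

Round 1 — Claymore, Eston, Jarrow overflow (initial).
  Lorne: +80 → 80 ≥ 60
  Perry: +75 → 75 ≥ 60
Round 2 — Lorne, Perry overflow.
No further overflows.

0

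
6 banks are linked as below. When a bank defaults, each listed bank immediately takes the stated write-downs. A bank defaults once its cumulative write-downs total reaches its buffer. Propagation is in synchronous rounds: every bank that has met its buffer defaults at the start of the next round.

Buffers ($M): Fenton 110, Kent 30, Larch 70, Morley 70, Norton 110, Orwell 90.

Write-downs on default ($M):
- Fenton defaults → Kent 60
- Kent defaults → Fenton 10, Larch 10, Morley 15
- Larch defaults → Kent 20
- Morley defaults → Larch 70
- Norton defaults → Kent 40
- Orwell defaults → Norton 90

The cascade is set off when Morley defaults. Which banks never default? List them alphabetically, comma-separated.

Fenton, Kent, Norton, Orwell

Round 1 — Morley defaults (initial).
  Larch: +70 → 70 ≥ 70
Round 2 — Larch defaults.
  Kent: +20 → 20 < 30
No further defaults.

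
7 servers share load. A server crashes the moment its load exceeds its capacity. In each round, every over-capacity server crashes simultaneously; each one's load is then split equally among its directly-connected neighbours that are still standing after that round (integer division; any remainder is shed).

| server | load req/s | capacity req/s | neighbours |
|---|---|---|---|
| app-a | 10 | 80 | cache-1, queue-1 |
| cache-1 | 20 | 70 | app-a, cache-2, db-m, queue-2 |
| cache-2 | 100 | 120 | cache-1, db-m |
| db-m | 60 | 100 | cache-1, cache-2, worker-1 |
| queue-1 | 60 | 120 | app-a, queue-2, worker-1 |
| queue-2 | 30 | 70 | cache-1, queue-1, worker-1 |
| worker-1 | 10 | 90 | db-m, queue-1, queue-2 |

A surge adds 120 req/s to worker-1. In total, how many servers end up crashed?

Round 1 — worker-1 at 130 > 90. worker-1 crashes.
  worker-1 sheds 130 req/s to db-m, queue-1, queue-2: 43 each (1 lost).
    db-m: 60+43 = 103 > 100
    queue-1: 60+43 = 103 ≤ 120
    queue-2: 30+43 = 73 > 70
Round 2 — db-m, queue-2 crash.
  db-m sheds 103 req/s to cache-1, cache-2: 51 each (1 lost).
    cache-1: 20+51 = 71 > 70
    cache-2: 100+51 = 151 > 120
  queue-2 sheds 73 req/s to cache-1, queue-1: 36 each (1 lost).
    cache-1: 71+36 = 107 > 70
    queue-1: 103+36 = 139 > 120
Round 3 — cache-1, cache-2, queue-1 crash.
  cache-1 sheds 107 req/s to app-a: 107 each.
    app-a: 10+107 = 117 > 80
  cache-2 sheds 151 req/s: no online neighbours, lost.
  queue-1 sheds 139 req/s to app-a: 139 each.
    app-a: 117+139 = 256 > 80
Round 4 — app-a crashes.
  app-a sheds 256 req/s: no online neighbours, lost.
No further crashes.

7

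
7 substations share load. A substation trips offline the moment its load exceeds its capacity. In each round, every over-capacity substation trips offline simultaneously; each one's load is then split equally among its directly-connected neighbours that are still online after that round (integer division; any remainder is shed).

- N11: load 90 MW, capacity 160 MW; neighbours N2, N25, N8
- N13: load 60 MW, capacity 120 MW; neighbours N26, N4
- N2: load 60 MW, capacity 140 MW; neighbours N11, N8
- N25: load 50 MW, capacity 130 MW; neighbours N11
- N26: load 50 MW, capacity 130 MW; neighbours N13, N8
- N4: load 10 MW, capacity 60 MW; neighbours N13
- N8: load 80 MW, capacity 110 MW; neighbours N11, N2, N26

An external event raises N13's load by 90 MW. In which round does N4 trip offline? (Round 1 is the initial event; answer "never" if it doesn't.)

2

Round 1 — N13 at 150 > 120. N13 trips offline.
  N13 sheds 150 MW to N26, N4: 75 each.
    N26: 50+75 = 125 ≤ 130
    N4: 10+75 = 85 > 60
Round 2 — N4 trips offline.
  N4 sheds 85 MW: no online neighbours, lost.
No further trips.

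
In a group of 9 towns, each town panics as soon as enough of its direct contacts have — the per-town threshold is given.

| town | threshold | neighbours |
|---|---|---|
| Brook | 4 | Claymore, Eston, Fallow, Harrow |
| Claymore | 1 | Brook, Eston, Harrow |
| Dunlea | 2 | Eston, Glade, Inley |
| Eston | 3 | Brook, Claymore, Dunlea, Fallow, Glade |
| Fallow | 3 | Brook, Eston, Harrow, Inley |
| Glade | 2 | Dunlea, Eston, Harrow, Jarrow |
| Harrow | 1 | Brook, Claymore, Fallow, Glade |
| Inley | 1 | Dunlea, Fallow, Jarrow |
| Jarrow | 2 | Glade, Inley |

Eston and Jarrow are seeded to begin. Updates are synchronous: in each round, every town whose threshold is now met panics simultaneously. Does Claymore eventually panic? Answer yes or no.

Round 1 — Eston, Jarrow panic (initial).
Round 2 — checking thresholds:
  Brook: 1 of 4 neighbours < 4, not yet.
  Claymore: 1 of 3 neighbours ≥ 1, panics.
  Dunlea: 1 of 3 neighbours < 2, not yet.
  Fallow: 1 of 4 neighbours < 3, not yet.
  Glade: 2 of 4 neighbours ≥ 2, panics.
  Inley: 1 of 3 neighbours ≥ 1, panics.
Round 3 — checking thresholds:
  Brook: 2 of 4 neighbours < 4, not yet.
  Dunlea: 3 of 3 neighbours ≥ 2, panics.
  Fallow: 2 of 4 neighbours < 3, not yet.
  Harrow: 2 of 4 neighbours ≥ 1, panics.
Round 4 — checking thresholds:
  Brook: 3 of 4 neighbours < 4, not yet.
  Fallow: 3 of 4 neighbours ≥ 3, panics.
Round 5 — checking thresholds:
  Brook: 4 of 4 neighbours ≥ 4, panics.
Round 6 — no new panics; cascade stops.

yes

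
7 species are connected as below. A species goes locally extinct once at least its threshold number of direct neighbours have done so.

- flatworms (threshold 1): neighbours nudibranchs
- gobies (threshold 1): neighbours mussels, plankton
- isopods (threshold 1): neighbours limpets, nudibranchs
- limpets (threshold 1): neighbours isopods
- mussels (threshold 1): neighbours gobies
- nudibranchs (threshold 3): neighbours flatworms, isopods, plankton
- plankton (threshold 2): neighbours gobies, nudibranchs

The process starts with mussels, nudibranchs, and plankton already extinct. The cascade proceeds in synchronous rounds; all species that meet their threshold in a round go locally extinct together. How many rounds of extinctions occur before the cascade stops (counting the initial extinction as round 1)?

3

Round 1 — mussels, nudibranchs, plankton go locally extinct (initial).
Round 2 — checking thresholds:
  flatworms: 1 of 1 neighbours ≥ 1, goes locally extinct.
  gobies: 2 of 2 neighbours ≥ 1, goes locally extinct.
  isopods: 1 of 2 neighbours ≥ 1, goes locally extinct.
Round 3 — checking thresholds:
  limpets: 1 of 1 neighbours ≥ 1, goes locally extinct.
Round 4 — no new extinctions; cascade stops.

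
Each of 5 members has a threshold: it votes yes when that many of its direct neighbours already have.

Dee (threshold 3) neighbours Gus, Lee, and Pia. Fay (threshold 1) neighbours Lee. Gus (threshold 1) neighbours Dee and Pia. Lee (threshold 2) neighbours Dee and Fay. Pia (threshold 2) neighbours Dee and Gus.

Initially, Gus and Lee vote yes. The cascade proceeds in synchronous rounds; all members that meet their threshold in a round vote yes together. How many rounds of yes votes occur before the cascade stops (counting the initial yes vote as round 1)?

Round 1 — Gus, Lee vote yes (initial).
Round 2 — checking thresholds:
  Dee: 2 of 3 neighbours < 3, not yet.
  Fay: 1 of 1 neighbours ≥ 1, votes yes.
  Pia: 1 of 2 neighbours < 2, not yet.
Round 3 — no new yes votes; cascade stops.

2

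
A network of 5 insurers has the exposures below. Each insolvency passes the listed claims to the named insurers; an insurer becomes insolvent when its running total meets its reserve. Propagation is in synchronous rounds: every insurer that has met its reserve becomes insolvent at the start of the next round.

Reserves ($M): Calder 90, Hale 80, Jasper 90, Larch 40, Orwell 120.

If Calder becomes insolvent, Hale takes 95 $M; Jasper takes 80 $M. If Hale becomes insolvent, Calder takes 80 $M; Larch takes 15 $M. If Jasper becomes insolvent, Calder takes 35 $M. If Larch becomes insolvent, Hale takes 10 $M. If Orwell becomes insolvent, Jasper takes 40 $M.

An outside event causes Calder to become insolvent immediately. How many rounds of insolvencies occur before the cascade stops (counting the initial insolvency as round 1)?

Round 1 — Calder becomes insolvent (initial).
  Hale: +95 → 95 ≥ 80
  Jasper: +80 → 80 < 90
Round 2 — Hale becomes insolvent.
  Larch: +15 → 15 < 40
No further insolvencies.

2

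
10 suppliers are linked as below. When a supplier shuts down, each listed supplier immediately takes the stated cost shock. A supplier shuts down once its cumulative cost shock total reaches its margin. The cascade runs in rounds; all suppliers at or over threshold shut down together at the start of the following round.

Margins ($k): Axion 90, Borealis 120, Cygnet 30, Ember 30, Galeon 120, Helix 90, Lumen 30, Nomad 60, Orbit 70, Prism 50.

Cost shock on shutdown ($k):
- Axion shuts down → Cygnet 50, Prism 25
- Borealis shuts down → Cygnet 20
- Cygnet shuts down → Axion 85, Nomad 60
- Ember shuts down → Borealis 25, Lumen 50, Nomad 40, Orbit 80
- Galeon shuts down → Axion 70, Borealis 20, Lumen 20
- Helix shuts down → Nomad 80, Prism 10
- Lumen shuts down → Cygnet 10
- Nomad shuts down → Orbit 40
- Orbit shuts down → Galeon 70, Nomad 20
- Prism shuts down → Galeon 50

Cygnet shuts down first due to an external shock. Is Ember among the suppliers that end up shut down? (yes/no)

no

Round 1 — Cygnet shuts down (initial).
  Axion: +85 → 85 < 90
  Nomad: +60 → 60 ≥ 60
Round 2 — Nomad shuts down.
  Orbit: +40 → 40 < 70
No further shutdowns.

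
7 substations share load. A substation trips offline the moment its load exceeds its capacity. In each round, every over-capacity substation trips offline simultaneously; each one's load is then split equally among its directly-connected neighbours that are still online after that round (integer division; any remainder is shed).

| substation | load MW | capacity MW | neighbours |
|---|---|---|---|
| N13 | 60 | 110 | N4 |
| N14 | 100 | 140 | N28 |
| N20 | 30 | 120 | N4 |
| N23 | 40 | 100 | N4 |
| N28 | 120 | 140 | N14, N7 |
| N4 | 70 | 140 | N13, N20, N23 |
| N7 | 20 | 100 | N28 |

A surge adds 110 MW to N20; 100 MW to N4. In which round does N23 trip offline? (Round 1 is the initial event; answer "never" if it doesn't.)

Round 1 — N20 at 140 > 120; N4 at 170 > 140. N20, N4 trip offline.
  N20 sheds 140 MW: no online neighbours, lost.
  N4 sheds 170 MW to N13, N23: 85 each.
    N13: 60+85 = 145 > 110
    N23: 40+85 = 125 > 100
Round 2 — N13, N23 trip offline.
  N13 sheds 145 MW: no online neighbours, lost.
  N23 sheds 125 MW: no online neighbours, lost.
No further trips.

2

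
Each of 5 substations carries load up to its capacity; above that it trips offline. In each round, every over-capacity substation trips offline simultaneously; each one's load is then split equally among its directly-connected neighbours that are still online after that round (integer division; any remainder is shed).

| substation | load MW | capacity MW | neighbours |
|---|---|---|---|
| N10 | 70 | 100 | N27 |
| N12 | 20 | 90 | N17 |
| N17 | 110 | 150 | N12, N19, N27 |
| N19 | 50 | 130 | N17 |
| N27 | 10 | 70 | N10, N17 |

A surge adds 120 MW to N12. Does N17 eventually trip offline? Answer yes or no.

Round 1 — N12 at 140 > 90. N12 trips offline.
  N12 sheds 140 MW to N17: 140 each.
    N17: 110+140 = 250 > 150
Round 2 — N17 trips offline.
  N17 sheds 250 MW to N19, N27: 125 each.
    N19: 50+125 = 175 > 130
    N27: 10+125 = 135 > 70
Round 3 — N19, N27 trip offline.
  N19 sheds 175 MW: no online neighbours, lost.
  N27 sheds 135 MW to N10: 135 each.
    N10: 70+135 = 205 > 100
Round 4 — N10 trips offline.
  N10 sheds 205 MW: no online neighbours, lost.
No further trips.

yes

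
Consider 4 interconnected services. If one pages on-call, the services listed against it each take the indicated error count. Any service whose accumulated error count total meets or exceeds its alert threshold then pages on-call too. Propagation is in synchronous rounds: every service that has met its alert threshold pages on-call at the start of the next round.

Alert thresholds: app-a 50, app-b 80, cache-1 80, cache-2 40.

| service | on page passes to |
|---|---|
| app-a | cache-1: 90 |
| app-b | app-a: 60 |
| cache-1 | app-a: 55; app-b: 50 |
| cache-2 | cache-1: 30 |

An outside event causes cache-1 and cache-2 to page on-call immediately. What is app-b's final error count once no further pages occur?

50

Round 1 — cache-1, cache-2 page on-call (initial).
  app-a: +55 → 55 ≥ 50
  app-b: +50 → 50 < 80
Round 2 — app-a pages on-call.
No further pages.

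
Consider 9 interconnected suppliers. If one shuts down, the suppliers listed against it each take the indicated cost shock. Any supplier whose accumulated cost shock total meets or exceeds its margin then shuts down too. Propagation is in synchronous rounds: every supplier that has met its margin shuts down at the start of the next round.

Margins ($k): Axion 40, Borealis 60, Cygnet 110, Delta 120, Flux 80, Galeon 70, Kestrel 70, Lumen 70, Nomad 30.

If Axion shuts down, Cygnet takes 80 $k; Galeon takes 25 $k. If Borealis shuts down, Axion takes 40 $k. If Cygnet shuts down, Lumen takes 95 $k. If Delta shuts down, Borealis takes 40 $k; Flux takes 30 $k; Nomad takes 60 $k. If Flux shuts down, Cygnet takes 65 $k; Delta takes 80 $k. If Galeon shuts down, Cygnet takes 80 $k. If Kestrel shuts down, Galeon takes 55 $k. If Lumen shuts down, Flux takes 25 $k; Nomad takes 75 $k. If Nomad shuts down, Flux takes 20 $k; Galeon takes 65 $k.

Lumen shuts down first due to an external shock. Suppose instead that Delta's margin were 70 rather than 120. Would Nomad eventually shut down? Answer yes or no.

yes

With Delta's margin at 70:
Round 1 — Lumen shuts down (initial).
  Flux: +25 → 25 < 80
  Nomad: +75 → 75 ≥ 30
Round 2 — Nomad shuts down.
  Flux: +20 → 45 < 80
  Galeon: +65 → 65 < 70
No further shutdowns.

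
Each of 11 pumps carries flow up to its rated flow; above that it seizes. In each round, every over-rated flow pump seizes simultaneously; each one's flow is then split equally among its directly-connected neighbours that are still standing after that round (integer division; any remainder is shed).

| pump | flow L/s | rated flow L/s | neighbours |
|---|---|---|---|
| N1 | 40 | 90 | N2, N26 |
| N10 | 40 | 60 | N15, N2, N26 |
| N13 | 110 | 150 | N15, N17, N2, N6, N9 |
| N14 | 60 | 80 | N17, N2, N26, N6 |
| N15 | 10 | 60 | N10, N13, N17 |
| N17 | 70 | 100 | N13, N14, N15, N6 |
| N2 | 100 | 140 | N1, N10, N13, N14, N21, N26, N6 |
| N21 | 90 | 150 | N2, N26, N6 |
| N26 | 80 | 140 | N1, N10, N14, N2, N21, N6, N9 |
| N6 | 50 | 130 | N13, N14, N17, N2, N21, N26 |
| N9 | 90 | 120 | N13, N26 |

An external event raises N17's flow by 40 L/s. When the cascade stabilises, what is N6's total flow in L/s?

106

Round 1 — N17 at 110 > 100. N17 seizes.
  N17 sheds 110 L/s to N13, N14, N15, N6: 27 each (2 lost).
    N13: 110+27 = 137 ≤ 150
    N14: 60+27 = 87 > 80
    N15: 10+27 = 37 ≤ 60
    N6: 50+27 = 77 ≤ 130
Round 2 — N14 seizes.
  N14 sheds 87 L/s to N2, N26, N6: 29 each.
    N2: 100+29 = 129 ≤ 140
    N26: 80+29 = 109 ≤ 140
    N6: 77+29 = 106 ≤ 130
No further seizures.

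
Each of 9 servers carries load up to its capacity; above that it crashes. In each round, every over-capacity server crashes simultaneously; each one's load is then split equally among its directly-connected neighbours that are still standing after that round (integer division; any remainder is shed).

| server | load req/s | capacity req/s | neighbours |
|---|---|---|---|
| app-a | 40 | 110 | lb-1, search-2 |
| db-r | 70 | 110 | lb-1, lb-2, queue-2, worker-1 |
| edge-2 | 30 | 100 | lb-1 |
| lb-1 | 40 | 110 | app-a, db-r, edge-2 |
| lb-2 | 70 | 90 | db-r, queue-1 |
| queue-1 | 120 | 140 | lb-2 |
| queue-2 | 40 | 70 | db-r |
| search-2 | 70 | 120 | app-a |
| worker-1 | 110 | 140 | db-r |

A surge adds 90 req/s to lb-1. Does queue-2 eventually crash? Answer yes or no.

yes

Round 1 — lb-1 at 130 > 110. lb-1 crashes.
  lb-1 sheds 130 req/s to app-a, db-r, edge-2: 43 each (1 lost).
    app-a: 40+43 = 83 ≤ 110
    db-r: 70+43 = 113 > 110
    edge-2: 30+43 = 73 ≤ 100
Round 2 — db-r crashes.
  db-r sheds 113 req/s to lb-2, queue-2, worker-1: 37 each (2 lost).
    lb-2: 70+37 = 107 > 90
    queue-2: 40+37 = 77 > 70
    worker-1: 110+37 = 147 > 140
Round 3 — lb-2, queue-2, worker-1 crash.
  lb-2 sheds 107 req/s to queue-1: 107 each.
    queue-1: 120+107 = 227 > 140
  queue-2 sheds 77 req/s: no online neighbours, lost.
  worker-1 sheds 147 req/s: no online neighbours, lost.
Round 4 — queue-1 crashes.
  queue-1 sheds 227 req/s: no online neighbours, lost.
No further crashes.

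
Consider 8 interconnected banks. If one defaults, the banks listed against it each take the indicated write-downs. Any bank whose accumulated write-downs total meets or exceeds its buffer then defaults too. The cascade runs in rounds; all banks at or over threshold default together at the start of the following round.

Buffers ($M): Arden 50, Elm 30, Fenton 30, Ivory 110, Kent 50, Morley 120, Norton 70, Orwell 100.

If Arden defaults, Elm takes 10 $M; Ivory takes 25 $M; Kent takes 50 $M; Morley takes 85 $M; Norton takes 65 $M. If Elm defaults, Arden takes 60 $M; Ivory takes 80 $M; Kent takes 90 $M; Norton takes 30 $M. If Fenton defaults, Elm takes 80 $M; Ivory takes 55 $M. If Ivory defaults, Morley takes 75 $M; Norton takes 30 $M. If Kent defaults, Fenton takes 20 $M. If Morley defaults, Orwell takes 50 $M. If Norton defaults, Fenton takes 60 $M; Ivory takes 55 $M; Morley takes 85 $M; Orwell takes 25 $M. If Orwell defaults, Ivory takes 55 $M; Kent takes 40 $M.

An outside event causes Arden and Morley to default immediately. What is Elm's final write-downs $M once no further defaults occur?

Round 1 — Arden, Morley default (initial).
  Elm: +10 → 10 < 30
  Ivory: +25 → 25 < 110
  Kent: +50 → 50 ≥ 50
  Norton: +65 → 65 < 70
  Orwell: +50 → 50 < 100
Round 2 — Kent defaults.
  Fenton: +20 → 20 < 30
No further defaults.

10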